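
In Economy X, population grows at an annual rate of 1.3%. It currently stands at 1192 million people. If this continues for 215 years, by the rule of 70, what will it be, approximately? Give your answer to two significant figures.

approximately 19000 million people

Doubling time ≈ 70/1.3 = 53.85 years.
215 years is 215/53.85 ≈ 3.99 doublings, a factor of 2^3.99 ≈ 15.89.
1192 × 15.89 ≈ 19000 million people.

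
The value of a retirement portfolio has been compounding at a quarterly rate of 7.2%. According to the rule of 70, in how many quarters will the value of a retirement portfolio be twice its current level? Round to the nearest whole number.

approximately 10 quarters

At 7.2%, doubling takes about 70/7.2 = 9.72 quarters.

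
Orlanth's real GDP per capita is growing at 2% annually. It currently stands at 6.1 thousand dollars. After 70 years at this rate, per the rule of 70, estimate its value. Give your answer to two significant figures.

It doubles every 70/2 ≈ 35.00 years, so 70 years is 2.00 doublings.
2^2.00 ≈ 4.00; 6.1 × 4.00 ≈ 24 thousand dollars.

≈ 24 thousand dollars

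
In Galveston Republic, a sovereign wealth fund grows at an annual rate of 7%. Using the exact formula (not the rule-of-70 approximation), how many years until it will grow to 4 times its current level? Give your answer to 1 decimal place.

t = ln(4) / ln(1 + 0.07) = 1.3863 / 0.067659 ≈ 20.49.

20.5 years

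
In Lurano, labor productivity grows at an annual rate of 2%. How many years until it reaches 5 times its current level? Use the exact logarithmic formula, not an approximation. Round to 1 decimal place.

81.3 years

t = ln(5) / ln(1 + 0.02) = 1.6094 / 0.019803 ≈ 81.27.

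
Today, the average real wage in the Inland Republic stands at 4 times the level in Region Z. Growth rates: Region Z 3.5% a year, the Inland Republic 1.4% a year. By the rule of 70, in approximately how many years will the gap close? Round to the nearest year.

What matters is the difference: 2.1 pp.
Rule of 70 on the gap: the ratio halves every 70/2.1 ≈ 33.33 years.
A 4 times gap closes after 2 halvings: 2 × 33.33 ≈ 67 years.

≈ 67 years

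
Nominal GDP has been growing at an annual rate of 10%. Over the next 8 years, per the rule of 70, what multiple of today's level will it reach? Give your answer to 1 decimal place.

Doubling time ≈ 70/10 = 7.00 years.
8 years / 7.00 ≈ 1.14 doublings → factor 2^1.14 ≈ 2.2.

2.2 times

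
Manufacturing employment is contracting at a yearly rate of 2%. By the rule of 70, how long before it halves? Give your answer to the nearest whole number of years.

roughly 35 years

Halving time ≈ 70 / 2 = 35.00 → 35 years.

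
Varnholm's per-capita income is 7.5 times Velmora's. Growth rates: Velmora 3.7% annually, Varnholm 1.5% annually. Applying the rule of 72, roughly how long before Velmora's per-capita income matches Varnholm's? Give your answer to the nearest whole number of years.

roughly 95 years

What matters is the difference: 2.2 pp.
Rule of 72 on the gap: the ratio halves every 72/2.2 ≈ 32.73 years.
A 7.5 times gap takes log₂(7.5) ≈ 2.91 halvings to close: 2.91 × 32.73 ≈ 95 years.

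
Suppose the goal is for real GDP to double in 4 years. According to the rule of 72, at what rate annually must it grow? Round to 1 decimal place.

approximately 18.0%

72 / 4 ≈ 18.00, so about 18.0% annually.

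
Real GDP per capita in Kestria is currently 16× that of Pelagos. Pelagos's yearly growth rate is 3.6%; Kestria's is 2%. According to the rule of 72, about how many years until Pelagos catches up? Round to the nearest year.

≈ 180 years

What matters is the difference: 1.6 pp.
Rule of 72 on the gap: the ratio halves every 72/1.6 ≈ 45.00 years.
A 16× gap closes after 4 halvings: 4 × 45.00 ≈ 180 years.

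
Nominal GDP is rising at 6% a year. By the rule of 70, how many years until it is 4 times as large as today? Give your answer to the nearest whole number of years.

One doubling takes 70/6 = 11.67 years.
4 = 2^2, so 2 doublings → 23 years.

roughly 23 years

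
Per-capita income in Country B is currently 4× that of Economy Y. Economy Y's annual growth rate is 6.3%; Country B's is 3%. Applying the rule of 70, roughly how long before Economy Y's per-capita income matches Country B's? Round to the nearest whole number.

Economy Y gains on Country B at 6.3% − 3% = 3.3 points a year.
At that relative rate the gap halves every 70/3.3 ≈ 21.21 years.
A 4× gap closes after 2 halvings: 2 × 21.21 ≈ 42 years.

≈ 42 years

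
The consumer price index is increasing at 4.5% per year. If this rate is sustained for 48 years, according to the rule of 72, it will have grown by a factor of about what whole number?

At 4.5% one doubling takes ≈ 16.00 years; 48 years is 3 of them, so ×8.

around 8 times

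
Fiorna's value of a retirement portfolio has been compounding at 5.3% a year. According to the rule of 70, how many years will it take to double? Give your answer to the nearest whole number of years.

≈ 13 years

At 5.3%, doubling takes about 70/5.3 = 13.21 years.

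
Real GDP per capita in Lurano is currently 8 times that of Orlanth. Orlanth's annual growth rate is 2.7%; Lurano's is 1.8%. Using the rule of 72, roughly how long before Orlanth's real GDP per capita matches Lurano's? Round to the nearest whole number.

about 240 years

Orlanth gains on Lurano at 2.7% − 1.8% = 0.9 points a year.
At that relative rate the gap halves every 72/0.9 ≈ 80.00 years.
An 8 times gap closes after 3 halvings: 3 × 80.00 ≈ 240 years.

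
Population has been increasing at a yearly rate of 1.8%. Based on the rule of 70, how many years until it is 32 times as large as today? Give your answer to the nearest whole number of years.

roughly 194 years

At 1.8% it doubles every 70/1.8 ≈ 38.89 years.
Getting to 32× needs 5 doublings: 5 × 38.89 ≈ 194 years.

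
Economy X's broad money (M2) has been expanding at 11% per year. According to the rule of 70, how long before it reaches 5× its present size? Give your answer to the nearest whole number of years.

One doubling takes 70/11 = 6.36 years.
5× is log₂ 5 ≈ 2.32 doublings, so ≈ 2.32 × 6.36 = 15 years.

15 years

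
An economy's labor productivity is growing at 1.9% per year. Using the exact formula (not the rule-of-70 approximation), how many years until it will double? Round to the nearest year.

37 years

t = ln(2) / ln(1 + 0.019) = 0.6931 / 0.018822 ≈ 36.82.
≈ 37 years.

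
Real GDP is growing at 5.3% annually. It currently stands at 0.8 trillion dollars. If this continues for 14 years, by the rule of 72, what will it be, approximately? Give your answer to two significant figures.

Doubling time ≈ 72/5.3 = 13.58 years.
14 years is 14/13.58 ≈ 1.03 doublings, a factor of 2^1.03 ≈ 2.04.
0.8 × 2.04 ≈ 1.6 trillion dollars.

1.6 trillion dollars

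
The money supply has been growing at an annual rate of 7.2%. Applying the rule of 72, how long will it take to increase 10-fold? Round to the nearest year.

At 7.2% it doubles every 72/7.2 ≈ 10.00 years.
Reaching 10× takes log₂(10) ≈ 3.32 doublings.
3.32 × 10.00 ≈ 33 years.

roughly 33 years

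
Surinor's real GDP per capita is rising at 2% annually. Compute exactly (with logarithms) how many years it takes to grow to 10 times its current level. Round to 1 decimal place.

t = ln(10) / ln(1 + 0.02) = 2.3026 / 0.019803 ≈ 116.28.

116.3 years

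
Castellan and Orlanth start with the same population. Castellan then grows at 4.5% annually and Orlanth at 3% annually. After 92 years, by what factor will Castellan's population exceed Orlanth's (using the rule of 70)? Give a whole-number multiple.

Only the 1.5-point difference matters.
70/1.5 ≈ 46.67 years per doubling of the ratio; 92 years gives 1.97 doublings, so ≈ 4×.

4 times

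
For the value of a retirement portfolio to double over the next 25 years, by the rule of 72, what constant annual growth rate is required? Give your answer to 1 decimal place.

around 2.9%

72 / 25 ≈ 2.88, so about 2.9% a year.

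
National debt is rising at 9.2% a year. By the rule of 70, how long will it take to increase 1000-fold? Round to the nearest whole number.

One doubling takes 70/9.2 = 7.61 years.
1000× is log₂ 1000 ≈ 9.97 doublings, so ≈ 9.97 × 7.61 = 76 years.

roughly 76 years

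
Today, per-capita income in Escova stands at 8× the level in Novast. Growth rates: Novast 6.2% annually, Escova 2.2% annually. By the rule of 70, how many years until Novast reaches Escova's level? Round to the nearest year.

around 53 years

The growth-rate gap is 6.2% − 2.2% = 4 percentage points.
So the ratio between them halves every 70/4 ≈ 17.50 years.
An 8× gap closes after 3 halvings: 3 × 17.50 ≈ 53 years.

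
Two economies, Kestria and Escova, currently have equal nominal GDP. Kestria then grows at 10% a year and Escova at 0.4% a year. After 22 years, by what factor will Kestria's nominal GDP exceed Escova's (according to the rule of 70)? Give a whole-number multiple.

Rate gap = 10% − 0.4% = 9.6 points.
The ratio doubles every 70/9.6 ≈ 7.29 years.
22/7.29 ≈ 3.02 doublings → ratio ≈ 2^3.02 ≈ 8.

around 8 times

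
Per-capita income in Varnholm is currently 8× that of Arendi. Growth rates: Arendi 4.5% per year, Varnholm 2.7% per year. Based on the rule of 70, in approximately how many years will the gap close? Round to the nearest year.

The growth-rate gap is 4.5% − 2.7% = 1.8 percentage points.
So the ratio between them halves every 70/1.8 ≈ 38.89 years.
An 8× gap closes after 3 halvings: 3 × 38.89 ≈ 117 years.

about 117 years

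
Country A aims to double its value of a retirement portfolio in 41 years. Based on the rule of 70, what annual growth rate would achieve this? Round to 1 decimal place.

1.7% a year

70 / 41 ≈ 1.71, so about 1.7% a year.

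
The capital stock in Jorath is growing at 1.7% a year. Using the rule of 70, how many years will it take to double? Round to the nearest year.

roughly 41 years

70/1.7 ≈ 41.18, so it doubles roughly every 41 years.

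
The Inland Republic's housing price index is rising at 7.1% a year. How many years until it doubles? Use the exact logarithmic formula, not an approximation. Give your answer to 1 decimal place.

t = ln(2) / ln(1 + 0.071) = 0.6931 / 0.068593 ≈ 10.10.

10.1 years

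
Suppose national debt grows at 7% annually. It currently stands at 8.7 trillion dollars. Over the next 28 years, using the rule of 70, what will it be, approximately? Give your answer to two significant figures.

61 trillion dollars

It doubles every 70/7 ≈ 10.00 years, so 28 years is 2.80 doublings.
2^2.80 ≈ 6.96; 8.7 × 6.96 ≈ 61 trillion dollars.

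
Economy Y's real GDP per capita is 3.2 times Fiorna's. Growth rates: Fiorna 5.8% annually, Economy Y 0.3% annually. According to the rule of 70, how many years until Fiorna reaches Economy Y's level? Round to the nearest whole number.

Fiorna gains on Economy Y at 5.8% − 0.3% = 5.5 points a year.
At that relative rate the gap halves every 70/5.5 ≈ 12.73 years.
A 3.2 times gap takes log₂(3.2) ≈ 1.68 halvings to close: 1.68 × 12.73 ≈ 21 years.

roughly 21 years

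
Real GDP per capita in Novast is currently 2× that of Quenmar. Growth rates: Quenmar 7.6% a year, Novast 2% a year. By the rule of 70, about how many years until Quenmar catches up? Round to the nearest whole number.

roughly 13 years

The growth-rate gap is 7.6% − 2% = 5.6 percentage points.
So the ratio between them halves every 70/5.6 ≈ 12.50 years.
A 2× gap closes after 1 halving: 1 × 12.50 ≈ 13 years.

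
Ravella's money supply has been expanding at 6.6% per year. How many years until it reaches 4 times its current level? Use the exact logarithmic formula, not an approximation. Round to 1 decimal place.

21.7 years

t = ln(4) / ln(1 + 0.066) = 1.3863 / 0.063913 ≈ 21.69.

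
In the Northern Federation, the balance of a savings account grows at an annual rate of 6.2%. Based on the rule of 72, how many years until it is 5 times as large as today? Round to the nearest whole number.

One doubling takes 72/6.2 = 11.61 years.
Reaching 5× takes log₂(5) ≈ 2.32 doublings.
2.32 × 11.61 ≈ 27 years.

about 27 years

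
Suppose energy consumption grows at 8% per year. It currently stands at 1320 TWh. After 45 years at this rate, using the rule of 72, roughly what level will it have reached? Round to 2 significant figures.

It doubles every 72/8 ≈ 9.00 years, so 45 years is 5.00 doublings.
2^5.00 ≈ 32.00; 1320 × 32.00 ≈ 42000 TWh.

approximately 42000 TWh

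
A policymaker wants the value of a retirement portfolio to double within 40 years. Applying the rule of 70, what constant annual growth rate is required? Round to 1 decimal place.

roughly 1.8% annually

70 / 40 ≈ 1.75, so about 1.8% annually.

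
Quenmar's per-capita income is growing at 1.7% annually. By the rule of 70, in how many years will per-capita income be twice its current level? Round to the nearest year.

70/1.7 ≈ 41.18, so it doubles roughly every 41 years.

roughly 41 years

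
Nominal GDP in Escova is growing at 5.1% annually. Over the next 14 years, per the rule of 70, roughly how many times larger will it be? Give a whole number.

roughly 2 times

Doubling time ≈ 70/5.1 = 13.73 years.
14/13.73 ≈ 1 doubling, so about 2^1 = 2×.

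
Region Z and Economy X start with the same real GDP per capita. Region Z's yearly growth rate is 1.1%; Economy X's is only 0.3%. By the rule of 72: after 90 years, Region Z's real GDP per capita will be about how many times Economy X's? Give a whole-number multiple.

2 times

Rate gap = 1.1% − 0.3% = 0.8 points.
The ratio doubles every 72/0.8 ≈ 90.00 years.
90/90.00 ≈ 1.00 doublings → ratio ≈ 2^1.00 ≈ 2.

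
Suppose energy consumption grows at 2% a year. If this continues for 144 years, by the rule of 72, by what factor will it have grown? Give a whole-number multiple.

72/2 ≈ 36.00 years per doubling.
144 years fits 4 doublings: 2^4 = 16.

roughly 16 times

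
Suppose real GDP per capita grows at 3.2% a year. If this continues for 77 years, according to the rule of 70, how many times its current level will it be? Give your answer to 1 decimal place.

Doubles every ≈ 21.88 years (70/3.2).
77 years is 3.52 doublings; 2^3.52 ≈ 11.5×.

approximately 11.5 times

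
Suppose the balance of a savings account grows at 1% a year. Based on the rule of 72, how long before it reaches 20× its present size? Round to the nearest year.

Doubling time ≈ 72/1 = 72.00 years.
Reaching 20× takes log₂(20) ≈ 4.32 doublings.
4.32 × 72.00 ≈ 311 years.

about 311 years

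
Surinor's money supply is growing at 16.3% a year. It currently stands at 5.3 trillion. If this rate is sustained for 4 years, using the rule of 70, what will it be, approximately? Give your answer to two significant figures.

It doubles every 70/16.3 ≈ 4.29 years, so 4 years is 0.93 doublings.
2^0.93 ≈ 1.91; 5.3 × 1.91 ≈ 10 trillion.

≈ 10 trillion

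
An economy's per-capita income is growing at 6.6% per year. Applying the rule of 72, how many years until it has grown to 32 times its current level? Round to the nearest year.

around 55 years

At 6.6% it doubles every 72/6.6 ≈ 10.91 years.
Getting to 32× needs 5 doublings: 5 × 10.91 ≈ 55 years.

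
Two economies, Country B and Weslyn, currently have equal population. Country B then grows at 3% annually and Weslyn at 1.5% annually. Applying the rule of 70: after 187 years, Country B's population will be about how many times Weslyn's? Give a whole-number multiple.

Only the 1.5-point difference matters.
70/1.5 ≈ 46.67 years per doubling of the ratio; 187 years gives 4.01 doublings, so ≈ 16×.

approximately 16 times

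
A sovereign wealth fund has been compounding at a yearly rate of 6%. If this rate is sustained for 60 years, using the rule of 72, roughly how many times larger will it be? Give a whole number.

approximately 32 times

At 6% one doubling takes ≈ 12.00 years; 60 years is 5 of them, so ×32.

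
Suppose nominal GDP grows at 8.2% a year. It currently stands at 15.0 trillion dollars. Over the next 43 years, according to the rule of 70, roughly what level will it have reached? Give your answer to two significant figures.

about 490 trillion dollars

It doubles every 70/8.2 ≈ 8.54 years, so 43 years is 5.04 doublings.
2^5.04 ≈ 32.90; 15.0 × 32.90 ≈ 490 trillion dollars.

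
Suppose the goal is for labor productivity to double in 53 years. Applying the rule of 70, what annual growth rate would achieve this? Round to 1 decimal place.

approximately 1.3%

70 / 53 ≈ 1.32, so about 1.3% a year.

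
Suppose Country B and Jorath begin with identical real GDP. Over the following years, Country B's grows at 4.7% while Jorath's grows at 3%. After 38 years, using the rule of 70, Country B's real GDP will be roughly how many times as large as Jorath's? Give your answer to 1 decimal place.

Only the 1.7-point difference matters.
70/1.7 ≈ 41.18 years per doubling of the ratio; 38 years gives 0.92 doublings, so ≈ 1.9×.

≈ 1.9 times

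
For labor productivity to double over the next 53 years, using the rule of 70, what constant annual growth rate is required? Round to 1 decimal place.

70 / 53 ≈ 1.32, so about 1.3% a year.

roughly 1.3% a year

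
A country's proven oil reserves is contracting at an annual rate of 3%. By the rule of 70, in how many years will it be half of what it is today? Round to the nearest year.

The rule works in reverse for decay: 70/3 ≈ 23.33 years to halve.

23 years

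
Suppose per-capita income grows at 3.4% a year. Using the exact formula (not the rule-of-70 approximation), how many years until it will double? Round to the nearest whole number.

21 years

t = ln(2) / ln(1 + 0.034) = 0.6931 / 0.033435 ≈ 20.73.
≈ 21 years.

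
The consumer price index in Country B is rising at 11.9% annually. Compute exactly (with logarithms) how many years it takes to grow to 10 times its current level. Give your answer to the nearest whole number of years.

t = ln(10) / ln(1 + 0.119) = 2.3026 / 0.112435 ≈ 20.48.
≈ 20 years.

20 years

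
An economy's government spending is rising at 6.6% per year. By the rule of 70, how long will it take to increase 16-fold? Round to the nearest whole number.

One doubling takes 70/6.6 = 10.61 years.
16× is 4 doublings, so 4 × 10.61 ≈ 42 years.

around 42 years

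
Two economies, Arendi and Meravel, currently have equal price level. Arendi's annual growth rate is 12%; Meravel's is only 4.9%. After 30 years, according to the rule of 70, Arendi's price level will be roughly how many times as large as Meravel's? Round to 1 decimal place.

Only the 7.1-point difference matters.
70/7.1 ≈ 9.86 years per doubling of the ratio; 30 years gives 3.04 doublings, so ≈ 8.2×.

about 8.2 times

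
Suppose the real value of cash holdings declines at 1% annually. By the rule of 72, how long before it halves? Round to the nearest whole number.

72 years

Falling at 1%, it halves about every 72/1 = 72.00 years.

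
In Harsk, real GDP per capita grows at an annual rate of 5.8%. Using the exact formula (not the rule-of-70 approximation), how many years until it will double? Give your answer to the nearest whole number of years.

12 years

t = ln(2) / ln(1 + 0.058) = 0.6931 / 0.056380 ≈ 12.29.
≈ 12 years.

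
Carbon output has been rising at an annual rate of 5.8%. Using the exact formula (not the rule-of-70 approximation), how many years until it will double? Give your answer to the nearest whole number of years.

t = ln(2) / ln(1 + 0.058) = 0.6931 / 0.056380 ≈ 12.29.
≈ 12 years.

12 years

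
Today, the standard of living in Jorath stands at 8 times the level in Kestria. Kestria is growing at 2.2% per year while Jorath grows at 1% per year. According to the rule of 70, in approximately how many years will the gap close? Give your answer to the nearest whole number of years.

approximately 175 years

What matters is the difference: 1.2 pp.
Rule of 70 on the gap: the ratio halves every 70/1.2 ≈ 58.33 years.
An 8 times gap closes after 3 halvings: 3 × 58.33 ≈ 175 years.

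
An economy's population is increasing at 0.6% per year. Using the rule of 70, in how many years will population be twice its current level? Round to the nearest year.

roughly 117 years

Doubling time ≈ 70 / 0.6 = 116.67 years.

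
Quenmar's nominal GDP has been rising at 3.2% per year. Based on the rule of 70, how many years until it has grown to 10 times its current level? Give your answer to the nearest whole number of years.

Doubling time ≈ 70/3.2 = 21.88 years.
10× is log₂ 10 ≈ 3.32 doublings, so ≈ 3.32 × 21.88 = 73 years.

73 years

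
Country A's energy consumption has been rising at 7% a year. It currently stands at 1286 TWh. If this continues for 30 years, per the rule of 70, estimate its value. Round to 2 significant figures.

around 10000 TWh

It doubles every 70/7 ≈ 10.00 years, so 30 years is 3.00 doublings.
2^3.00 ≈ 8.00; 1286 × 8.00 ≈ 10000 TWh.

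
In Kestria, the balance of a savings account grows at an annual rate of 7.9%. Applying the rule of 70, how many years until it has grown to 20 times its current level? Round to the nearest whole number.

Doubling time ≈ 70/7.9 = 8.86 years.
20× is log₂ 20 ≈ 4.32 doublings, so ≈ 4.32 × 8.86 = 38 years.

about 38 years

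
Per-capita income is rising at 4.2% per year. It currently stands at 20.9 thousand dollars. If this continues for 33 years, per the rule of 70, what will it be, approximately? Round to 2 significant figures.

82 thousand dollars

It doubles every 70/4.2 ≈ 16.67 years, so 33 years is 1.98 doublings.
2^1.98 ≈ 3.94; 20.9 × 3.94 ≈ 82 thousand dollars.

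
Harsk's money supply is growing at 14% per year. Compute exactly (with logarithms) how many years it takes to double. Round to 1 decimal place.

t = ln(2) / ln(1 + 0.14) = 0.6931 / 0.131028 ≈ 5.29.

5.3 years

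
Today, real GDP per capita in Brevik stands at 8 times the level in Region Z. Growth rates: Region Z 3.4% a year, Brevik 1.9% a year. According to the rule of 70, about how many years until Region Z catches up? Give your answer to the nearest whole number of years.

≈ 140 years

The growth-rate gap is 3.4% − 1.9% = 1.5 percentage points.
So the ratio between them halves every 70/1.5 ≈ 46.67 years.
An 8 times gap closes after 3 halvings: 3 × 46.67 ≈ 140 years.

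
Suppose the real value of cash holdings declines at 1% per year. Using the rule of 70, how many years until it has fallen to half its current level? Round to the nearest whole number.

Falling at 1%, it halves about every 70/1 = 70.00 years.

70 years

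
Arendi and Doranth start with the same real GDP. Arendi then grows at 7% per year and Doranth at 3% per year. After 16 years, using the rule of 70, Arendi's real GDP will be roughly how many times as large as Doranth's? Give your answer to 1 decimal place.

Rate gap = 7% − 3% = 4 points.
The ratio doubles every 70/4 ≈ 17.50 years.
16/17.50 ≈ 0.91 doublings → ratio ≈ 2^0.91 ≈ 1.9.

approximately 1.9 times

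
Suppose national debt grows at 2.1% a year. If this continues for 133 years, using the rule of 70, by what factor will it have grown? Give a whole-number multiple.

Doubling time ≈ 70/2.1 = 33.33 years.
133/33.33 ≈ 4 doublings, so about 2^4 = 16×.

approximately 16 times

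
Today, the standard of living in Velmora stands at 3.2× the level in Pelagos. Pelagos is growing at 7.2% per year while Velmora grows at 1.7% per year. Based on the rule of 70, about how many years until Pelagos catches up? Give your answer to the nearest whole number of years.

The growth-rate gap is 7.2% − 1.7% = 5.5 percentage points.
So the ratio between them halves every 70/5.5 ≈ 12.73 years.
A 3.2× gap takes log₂(3.2) ≈ 1.68 halvings to close: 1.68 × 12.73 ≈ 21 years.

about 21 years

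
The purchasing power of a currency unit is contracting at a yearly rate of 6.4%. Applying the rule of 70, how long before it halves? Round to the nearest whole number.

around 11 years

The rule works in reverse for decay: 70/6.4 ≈ 10.94 years to halve.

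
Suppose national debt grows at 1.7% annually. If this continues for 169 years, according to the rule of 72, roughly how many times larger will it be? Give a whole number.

Doubling time ≈ 72/1.7 = 42.35 years.
169/42.35 ≈ 4 doublings, so about 2^4 = 16×.

16 times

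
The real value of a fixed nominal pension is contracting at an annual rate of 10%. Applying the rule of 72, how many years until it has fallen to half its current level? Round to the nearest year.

The rule works in reverse for decay: 72/10 ≈ 7.20 years to halve.

7 years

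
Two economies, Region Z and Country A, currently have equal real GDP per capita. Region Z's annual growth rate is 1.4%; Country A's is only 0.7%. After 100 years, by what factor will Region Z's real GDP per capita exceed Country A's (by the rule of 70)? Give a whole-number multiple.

about 2 times

Rate gap = 1.4% − 0.7% = 0.7 points.
The ratio doubles every 70/0.7 ≈ 100.00 years.
100/100.00 ≈ 1.00 doublings → ratio ≈ 2^1.00 ≈ 2.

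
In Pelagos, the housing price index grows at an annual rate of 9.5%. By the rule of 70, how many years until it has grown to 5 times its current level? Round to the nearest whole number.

One doubling takes 70/9.5 = 7.37 years.
Reaching 5× takes log₂(5) ≈ 2.32 doublings.
2.32 × 7.37 ≈ 17 years.

approximately 17 years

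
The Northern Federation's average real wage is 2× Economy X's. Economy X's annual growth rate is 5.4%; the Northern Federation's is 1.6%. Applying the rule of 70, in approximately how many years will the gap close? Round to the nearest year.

The growth-rate gap is 5.4% − 1.6% = 3.8 percentage points.
So the ratio between them halves every 70/3.8 ≈ 18.42 years.
A 2× gap closes after 1 halving: 1 × 18.42 ≈ 18 years.

18 years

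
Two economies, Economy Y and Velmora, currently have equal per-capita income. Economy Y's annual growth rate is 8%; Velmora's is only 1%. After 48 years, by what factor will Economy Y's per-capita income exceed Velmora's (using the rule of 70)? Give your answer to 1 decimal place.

roughly 27.9 times

Economy Y pulls ahead at 7 pp per year, so the ratio doubles every 70/7 ≈ 10.00 years.
In 48 years that's 4.80 doublings: 2^4.80 ≈ 27.9.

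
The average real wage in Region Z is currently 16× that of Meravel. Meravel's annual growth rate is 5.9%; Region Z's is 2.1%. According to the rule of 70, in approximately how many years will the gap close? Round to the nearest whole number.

around 74 years

The growth-rate gap is 5.9% − 2.1% = 3.8 percentage points.
So the ratio between them halves every 70/3.8 ≈ 18.42 years.
A 16× gap closes after 4 halvings: 4 × 18.42 ≈ 74 years.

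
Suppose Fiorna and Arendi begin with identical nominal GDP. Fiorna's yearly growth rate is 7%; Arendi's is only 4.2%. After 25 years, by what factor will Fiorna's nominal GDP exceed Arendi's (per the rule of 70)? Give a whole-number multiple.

2 times

Rate gap = 7% − 4.2% = 2.8 points.
The ratio doubles every 70/2.8 ≈ 25.00 years.
25/25.00 ≈ 1.00 doublings → ratio ≈ 2^1.00 ≈ 2.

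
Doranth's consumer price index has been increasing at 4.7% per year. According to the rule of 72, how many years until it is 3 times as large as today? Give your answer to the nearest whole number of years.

One doubling takes 72/4.7 = 15.32 years.
Reaching 3× takes log₂(3) ≈ 1.58 doublings.
1.58 × 15.32 ≈ 24 years.

about 24 years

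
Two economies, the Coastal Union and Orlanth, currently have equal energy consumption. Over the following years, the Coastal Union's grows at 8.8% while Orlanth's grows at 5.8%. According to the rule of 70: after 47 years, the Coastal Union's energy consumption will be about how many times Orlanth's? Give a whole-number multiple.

4 times

Only the 3-point difference matters.
70/3 ≈ 23.33 years per doubling of the ratio; 47 years gives 2.01 doublings, so ≈ 4×.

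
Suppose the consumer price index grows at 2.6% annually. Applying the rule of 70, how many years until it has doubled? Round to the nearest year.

roughly 27 years

70/2.6 ≈ 26.92, so it doubles roughly every 27 years.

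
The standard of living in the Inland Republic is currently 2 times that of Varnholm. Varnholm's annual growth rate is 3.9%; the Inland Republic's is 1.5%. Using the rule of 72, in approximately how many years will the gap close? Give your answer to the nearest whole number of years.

The growth-rate gap is 3.9% − 1.5% = 2.4 percentage points.
So the ratio between them halves every 72/2.4 ≈ 30.00 years.
A 2 times gap closes after 1 halving: 1 × 30.00 ≈ 30 years.

roughly 30 years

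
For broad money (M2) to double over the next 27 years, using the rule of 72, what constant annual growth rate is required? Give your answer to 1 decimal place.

around 2.7%

72 / 27 ≈ 2.67, so about 2.7% a year.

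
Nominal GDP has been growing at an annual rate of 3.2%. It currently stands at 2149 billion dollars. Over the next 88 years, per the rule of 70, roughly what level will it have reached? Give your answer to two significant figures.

roughly 35000 billion dollars

Doubling time ≈ 70/3.2 = 21.88 years.
88 years is 88/21.88 ≈ 4.02 doublings, a factor of 2^4.02 ≈ 16.22.
2149 × 16.22 ≈ 35000 billion dollars.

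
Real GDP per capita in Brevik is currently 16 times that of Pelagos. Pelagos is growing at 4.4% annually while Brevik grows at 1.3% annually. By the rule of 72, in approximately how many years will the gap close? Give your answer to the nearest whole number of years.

The growth-rate gap is 4.4% − 1.3% = 3.1 percentage points.
So the ratio between them halves every 72/3.1 ≈ 23.23 years.
A 16 times gap closes after 4 halvings: 4 × 23.23 ≈ 93 years.

about 93 years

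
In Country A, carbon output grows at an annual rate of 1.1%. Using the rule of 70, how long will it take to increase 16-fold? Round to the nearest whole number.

At 1.1% it doubles every 70/1.1 ≈ 63.64 years.
Getting to 16× needs 4 doublings: 4 × 63.64 ≈ 255 years.

about 255 years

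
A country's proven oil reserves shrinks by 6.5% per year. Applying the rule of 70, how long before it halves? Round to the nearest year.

Falling at 6.5%, it halves about every 70/6.5 = 10.77 years.

≈ 11 years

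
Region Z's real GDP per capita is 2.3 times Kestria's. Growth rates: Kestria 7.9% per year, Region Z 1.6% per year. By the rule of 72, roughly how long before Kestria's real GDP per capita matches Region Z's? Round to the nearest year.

What matters is the difference: 6.3 pp.
Rule of 72 on the gap: the ratio halves every 72/6.3 ≈ 11.43 years.
A 2.3 times gap takes log₂(2.3) ≈ 1.20 halvings to close: 1.20 × 11.43 ≈ 14 years.

roughly 14 years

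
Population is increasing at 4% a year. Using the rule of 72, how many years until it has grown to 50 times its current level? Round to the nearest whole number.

Doubling time ≈ 72/4 = 18.00 years.
50× is log₂ 50 ≈ 5.64 doublings, so ≈ 5.64 × 18.00 = 102 years.

roughly 102 years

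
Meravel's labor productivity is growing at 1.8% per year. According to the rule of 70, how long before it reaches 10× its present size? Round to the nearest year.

about 129 years

At 1.8% it doubles every 70/1.8 ≈ 38.89 years.
10× is log₂ 10 ≈ 3.32 doublings, so ≈ 3.32 × 38.89 = 129 years.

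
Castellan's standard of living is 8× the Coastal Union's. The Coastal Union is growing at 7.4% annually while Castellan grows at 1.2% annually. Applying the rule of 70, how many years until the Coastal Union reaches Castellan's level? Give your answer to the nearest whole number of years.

What matters is the difference: 6.2 pp.
Rule of 70 on the gap: the ratio halves every 70/6.2 ≈ 11.29 years.
An 8× gap closes after 3 halvings: 3 × 11.29 ≈ 34 years.

≈ 34 years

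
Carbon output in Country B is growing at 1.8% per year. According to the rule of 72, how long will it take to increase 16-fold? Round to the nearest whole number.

One doubling takes 72/1.8 = 40.00 years.
16 = 2^4, so 4 doublings → 160 years.

roughly 160 years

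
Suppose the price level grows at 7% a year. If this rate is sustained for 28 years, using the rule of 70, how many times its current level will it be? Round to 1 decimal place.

about 7.0 times

Doubles every ≈ 10.00 years (70/7).
28 years is 2.80 doublings; 2^2.80 ≈ 7.0×.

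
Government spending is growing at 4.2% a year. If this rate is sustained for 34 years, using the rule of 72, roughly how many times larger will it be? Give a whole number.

≈ 4 times

Doubling time ≈ 72/4.2 = 17.14 years.
34/17.14 ≈ 2 doublings, so about 2^2 = 4×.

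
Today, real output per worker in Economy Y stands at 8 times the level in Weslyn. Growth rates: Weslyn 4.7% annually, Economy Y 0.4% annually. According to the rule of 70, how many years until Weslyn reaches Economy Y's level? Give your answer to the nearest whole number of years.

≈ 49 years

The growth-rate gap is 4.7% − 0.4% = 4.3 percentage points.
So the ratio between them halves every 70/4.3 ≈ 16.28 years.
An 8 times gap closes after 3 halvings: 3 × 16.28 ≈ 49 years.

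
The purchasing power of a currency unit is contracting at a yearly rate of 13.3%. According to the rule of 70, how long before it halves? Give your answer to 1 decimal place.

about 5.3 years

The rule works in reverse for decay: 70/13.3 ≈ 5.26 years to halve.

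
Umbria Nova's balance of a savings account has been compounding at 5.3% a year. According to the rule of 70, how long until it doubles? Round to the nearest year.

≈ 13 years

At 5.3%, doubling takes about 70/5.3 = 13.21 years.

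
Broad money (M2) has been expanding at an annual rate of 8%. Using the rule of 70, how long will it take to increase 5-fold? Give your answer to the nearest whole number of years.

about 20 years

Doubling time ≈ 70/8 = 8.75 years.
Reaching 5× takes log₂(5) ≈ 2.32 doublings.
2.32 × 8.75 ≈ 20 years.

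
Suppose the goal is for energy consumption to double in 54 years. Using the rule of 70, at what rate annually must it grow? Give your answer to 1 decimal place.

roughly 1.3%

70 / 54 ≈ 1.30, so about 1.3% annually.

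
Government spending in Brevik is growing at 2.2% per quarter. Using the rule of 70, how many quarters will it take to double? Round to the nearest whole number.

At 2.2%, doubling takes about 70/2.2 = 31.82 quarters.

≈ 32 quarters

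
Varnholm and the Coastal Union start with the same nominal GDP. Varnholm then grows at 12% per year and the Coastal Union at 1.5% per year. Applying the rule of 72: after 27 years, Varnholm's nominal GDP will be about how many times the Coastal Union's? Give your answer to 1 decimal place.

Rate gap = 12% − 1.5% = 10.5 points.
The ratio doubles every 72/10.5 ≈ 6.86 years.
27/6.86 ≈ 3.94 doublings → ratio ≈ 2^3.94 ≈ 15.3.

roughly 15.3 times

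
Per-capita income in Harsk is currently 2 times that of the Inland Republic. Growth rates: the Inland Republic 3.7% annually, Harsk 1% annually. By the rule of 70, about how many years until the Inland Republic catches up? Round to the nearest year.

What matters is the difference: 2.7 pp.
Rule of 70 on the gap: the ratio halves every 70/2.7 ≈ 25.93 years.
A 2 times gap closes after 1 halving: 1 × 25.93 ≈ 26 years.

≈ 26 years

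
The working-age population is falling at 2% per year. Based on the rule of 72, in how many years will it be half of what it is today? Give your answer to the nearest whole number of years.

36 years

The rule works in reverse for decay: 72/2 ≈ 36.00 years to halve.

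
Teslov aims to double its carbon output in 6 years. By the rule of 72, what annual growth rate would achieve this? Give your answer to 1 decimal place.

72 / 6 ≈ 12.00, so about 12.0% annually.

≈ 12.0%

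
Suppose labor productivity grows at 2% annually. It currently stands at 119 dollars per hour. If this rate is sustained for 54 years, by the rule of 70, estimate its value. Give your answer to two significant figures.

It doubles every 70/2 ≈ 35.00 years, so 54 years is 1.54 doublings.
2^1.54 ≈ 2.91; 119 × 2.91 ≈ 350 dollars per hour.

350 dollars per hour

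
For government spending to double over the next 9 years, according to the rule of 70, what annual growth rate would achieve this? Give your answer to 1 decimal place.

around 7.8%

70 / 9 ≈ 7.78, so about 7.8% a year.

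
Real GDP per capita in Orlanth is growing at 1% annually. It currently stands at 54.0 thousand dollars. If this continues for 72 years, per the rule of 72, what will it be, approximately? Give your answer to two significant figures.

It doubles every 72/1 ≈ 72.00 years, so 72 years is 1.00 doublings.
2^1.00 ≈ 2.00; 54.0 × 2.00 ≈ 110 thousand dollars.

110 thousand dollars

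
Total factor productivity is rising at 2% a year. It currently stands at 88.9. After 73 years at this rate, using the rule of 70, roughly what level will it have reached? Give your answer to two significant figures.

roughly 380

Doubling time ≈ 70/2 = 35.00 years.
73 years is 73/35.00 ≈ 2.09 doublings, a factor of 2^2.09 ≈ 4.26.
88.9 × 4.26 ≈ 380.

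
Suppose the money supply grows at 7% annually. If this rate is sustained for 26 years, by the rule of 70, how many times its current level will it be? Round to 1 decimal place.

6.1 times

Doubling time ≈ 70/7 = 10.00 years.
26 years / 10.00 ≈ 2.60 doublings → factor 2^2.60 ≈ 6.1.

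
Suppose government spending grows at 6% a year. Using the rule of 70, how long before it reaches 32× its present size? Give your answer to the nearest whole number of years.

At 6% it doubles every 70/6 ≈ 11.67 years.
32 = 2^5, so 5 doublings → 58 years.

approximately 58 years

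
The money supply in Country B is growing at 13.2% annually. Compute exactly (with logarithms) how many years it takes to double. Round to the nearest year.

6 years

t = ln(2) / ln(1 + 0.132) = 0.6931 / 0.123986 ≈ 5.59.
≈ 6 years.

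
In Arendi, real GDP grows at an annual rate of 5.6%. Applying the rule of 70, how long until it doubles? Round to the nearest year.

Doubling time ≈ 70 / 5.6 = 12.50 years.

around 13 years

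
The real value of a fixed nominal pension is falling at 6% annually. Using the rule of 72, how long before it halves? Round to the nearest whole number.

≈ 12 years

The rule works in reverse for decay: 72/6 ≈ 12.00 years to halve.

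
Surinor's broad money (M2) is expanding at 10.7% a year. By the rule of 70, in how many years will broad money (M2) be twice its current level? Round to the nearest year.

roughly 7 years

70/10.7 ≈ 6.54, so it doubles roughly every 7 years.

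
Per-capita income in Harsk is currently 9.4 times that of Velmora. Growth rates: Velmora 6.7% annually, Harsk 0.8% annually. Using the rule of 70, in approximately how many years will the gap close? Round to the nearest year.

The growth-rate gap is 6.7% − 0.8% = 5.9 percentage points.
So the ratio between them halves every 70/5.9 ≈ 11.86 years.
A 9.4 times gap takes log₂(9.4) ≈ 3.23 halvings to close: 3.23 × 11.86 ≈ 38 years.

roughly 38 years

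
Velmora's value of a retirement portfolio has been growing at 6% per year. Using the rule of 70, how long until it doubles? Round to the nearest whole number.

roughly 12 years

At 6%, doubling takes about 70/6 = 11.67 years.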